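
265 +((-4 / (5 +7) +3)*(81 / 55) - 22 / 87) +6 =1314317 / 4785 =274.67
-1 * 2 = -2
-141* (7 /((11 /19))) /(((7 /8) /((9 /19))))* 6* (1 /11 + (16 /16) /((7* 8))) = -510138 /847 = -602.29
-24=-24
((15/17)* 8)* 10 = 1200/17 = 70.59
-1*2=-2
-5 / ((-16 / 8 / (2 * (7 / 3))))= 35 / 3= 11.67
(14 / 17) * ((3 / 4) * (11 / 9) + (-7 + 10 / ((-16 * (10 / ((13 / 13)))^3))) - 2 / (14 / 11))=-257221 / 40800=-6.30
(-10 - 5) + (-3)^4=66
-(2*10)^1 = -20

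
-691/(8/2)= -172.75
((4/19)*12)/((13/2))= 96/247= 0.39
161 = 161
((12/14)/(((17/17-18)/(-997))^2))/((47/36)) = 214705944/95081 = 2258.14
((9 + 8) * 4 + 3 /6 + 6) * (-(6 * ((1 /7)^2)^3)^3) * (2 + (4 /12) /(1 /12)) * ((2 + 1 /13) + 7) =-11393136 /21169376772835837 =-0.00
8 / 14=4 / 7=0.57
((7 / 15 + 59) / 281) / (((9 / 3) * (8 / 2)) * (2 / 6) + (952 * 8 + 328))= 223 / 8375205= 0.00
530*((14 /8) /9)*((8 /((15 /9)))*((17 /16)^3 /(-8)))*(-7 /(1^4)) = 12759061 /24576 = 519.17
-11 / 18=-0.61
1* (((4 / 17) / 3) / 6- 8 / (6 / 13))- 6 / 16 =-21659 / 1224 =-17.70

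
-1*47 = -47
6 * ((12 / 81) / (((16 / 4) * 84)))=1 / 378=0.00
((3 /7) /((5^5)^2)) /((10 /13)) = 39 /683593750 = 0.00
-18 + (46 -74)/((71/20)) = -1838/71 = -25.89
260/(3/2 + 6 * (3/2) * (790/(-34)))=-680/543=-1.25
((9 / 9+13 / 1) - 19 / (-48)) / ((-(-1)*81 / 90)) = 3455 / 216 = 16.00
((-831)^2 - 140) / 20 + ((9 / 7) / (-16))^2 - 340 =34181.06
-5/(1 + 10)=-5/11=-0.45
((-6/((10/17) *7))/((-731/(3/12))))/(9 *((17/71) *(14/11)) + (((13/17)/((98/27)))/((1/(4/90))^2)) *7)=597465/3291676832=0.00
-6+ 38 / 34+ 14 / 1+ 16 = 427 / 17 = 25.12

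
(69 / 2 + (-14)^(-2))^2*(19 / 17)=869025211 / 653072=1330.67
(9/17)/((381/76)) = 228/2159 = 0.11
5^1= 5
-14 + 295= 281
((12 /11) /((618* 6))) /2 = 0.00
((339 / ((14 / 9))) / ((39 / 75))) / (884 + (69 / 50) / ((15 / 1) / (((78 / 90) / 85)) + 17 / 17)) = 5213396250 / 10996706461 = 0.47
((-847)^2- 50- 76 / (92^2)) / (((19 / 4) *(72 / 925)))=1404086753125 / 723672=1940225.34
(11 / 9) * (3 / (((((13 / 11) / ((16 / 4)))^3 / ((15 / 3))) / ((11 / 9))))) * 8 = 412290560 / 59319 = 6950.40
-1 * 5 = -5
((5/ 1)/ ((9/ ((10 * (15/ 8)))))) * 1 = 125/ 12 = 10.42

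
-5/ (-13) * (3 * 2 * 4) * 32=295.38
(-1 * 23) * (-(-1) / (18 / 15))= -115 / 6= -19.17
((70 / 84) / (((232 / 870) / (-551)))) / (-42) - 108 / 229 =40.53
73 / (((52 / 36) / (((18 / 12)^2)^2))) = 53217 / 208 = 255.85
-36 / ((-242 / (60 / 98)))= 0.09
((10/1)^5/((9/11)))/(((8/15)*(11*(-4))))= -15625/3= -5208.33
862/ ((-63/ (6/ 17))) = -1724/ 357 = -4.83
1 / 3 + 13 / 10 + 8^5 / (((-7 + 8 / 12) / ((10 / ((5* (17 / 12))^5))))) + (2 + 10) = 1085679422239 / 101164811250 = 10.73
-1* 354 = -354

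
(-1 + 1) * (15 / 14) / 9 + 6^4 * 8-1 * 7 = 10361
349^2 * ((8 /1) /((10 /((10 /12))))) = 243602 /3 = 81200.67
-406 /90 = -203 /45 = -4.51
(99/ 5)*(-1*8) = -792/ 5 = -158.40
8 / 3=2.67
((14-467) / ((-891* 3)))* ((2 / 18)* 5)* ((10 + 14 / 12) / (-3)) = -50585 / 144342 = -0.35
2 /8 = 1 /4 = 0.25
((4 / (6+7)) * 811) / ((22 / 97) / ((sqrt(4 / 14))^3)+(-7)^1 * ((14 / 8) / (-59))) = -7203379856 / 300640795+96391619104 * sqrt(14) / 2104485565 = 147.42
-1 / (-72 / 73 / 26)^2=-900601 / 1296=-694.91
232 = 232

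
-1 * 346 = -346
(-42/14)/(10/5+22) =-1/8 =-0.12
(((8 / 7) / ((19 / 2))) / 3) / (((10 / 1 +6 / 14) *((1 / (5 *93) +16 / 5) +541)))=1240 / 175492949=0.00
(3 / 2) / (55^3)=3 / 332750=0.00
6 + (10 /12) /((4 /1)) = 149 /24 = 6.21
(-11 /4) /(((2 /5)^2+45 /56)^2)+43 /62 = -255928557 /112827662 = -2.27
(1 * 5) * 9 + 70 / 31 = 1465 / 31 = 47.26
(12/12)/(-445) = -0.00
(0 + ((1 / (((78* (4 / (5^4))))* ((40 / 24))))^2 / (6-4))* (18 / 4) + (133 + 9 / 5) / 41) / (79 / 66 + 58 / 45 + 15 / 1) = 5740818039 / 15353333632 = 0.37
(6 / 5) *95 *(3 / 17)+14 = 580 / 17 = 34.12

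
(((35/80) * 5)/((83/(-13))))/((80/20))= -455/5312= -0.09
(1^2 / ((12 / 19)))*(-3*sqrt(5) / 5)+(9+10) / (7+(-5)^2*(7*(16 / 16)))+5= 929 / 182 - 19*sqrt(5) / 20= 2.98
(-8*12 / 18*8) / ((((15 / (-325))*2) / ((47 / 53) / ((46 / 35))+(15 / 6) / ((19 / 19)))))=1788800 / 1219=1467.43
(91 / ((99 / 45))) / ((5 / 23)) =2093 / 11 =190.27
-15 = -15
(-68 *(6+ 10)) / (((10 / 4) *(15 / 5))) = -2176 / 15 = -145.07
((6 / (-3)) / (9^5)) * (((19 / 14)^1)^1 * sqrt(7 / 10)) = -19 * sqrt(70) / 4133430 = -0.00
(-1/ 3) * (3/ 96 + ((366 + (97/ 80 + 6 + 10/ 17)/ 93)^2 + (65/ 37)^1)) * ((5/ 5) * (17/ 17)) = -79325431079789677/ 1775688134400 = -44673.06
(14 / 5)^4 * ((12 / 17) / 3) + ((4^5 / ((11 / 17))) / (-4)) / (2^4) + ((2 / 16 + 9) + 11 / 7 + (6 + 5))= 74820149 / 6545000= 11.43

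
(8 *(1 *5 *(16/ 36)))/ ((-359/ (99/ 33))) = -160/ 1077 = -0.15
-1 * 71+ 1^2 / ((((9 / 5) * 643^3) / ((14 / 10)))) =-169876684766 / 2392629363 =-71.00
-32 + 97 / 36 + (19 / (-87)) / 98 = -1499269 / 51156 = -29.31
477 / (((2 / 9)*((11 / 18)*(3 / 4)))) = 51516 / 11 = 4683.27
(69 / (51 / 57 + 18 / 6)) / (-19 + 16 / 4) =-437 / 370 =-1.18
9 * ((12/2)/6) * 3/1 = 27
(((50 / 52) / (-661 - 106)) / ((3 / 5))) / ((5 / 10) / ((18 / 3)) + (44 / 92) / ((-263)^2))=-397721750 / 15864050449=-0.03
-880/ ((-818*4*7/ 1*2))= 55/ 2863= 0.02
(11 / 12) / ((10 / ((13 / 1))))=143 / 120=1.19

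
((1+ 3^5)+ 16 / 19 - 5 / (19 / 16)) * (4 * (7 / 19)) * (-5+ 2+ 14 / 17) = -4736592 / 6137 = -771.81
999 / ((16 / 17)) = 16983 / 16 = 1061.44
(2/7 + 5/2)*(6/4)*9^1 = 1053/28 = 37.61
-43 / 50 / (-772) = 43 / 38600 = 0.00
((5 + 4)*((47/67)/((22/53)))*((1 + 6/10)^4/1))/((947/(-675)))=-1239681024/17448475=-71.05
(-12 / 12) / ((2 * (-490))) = 1 / 980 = 0.00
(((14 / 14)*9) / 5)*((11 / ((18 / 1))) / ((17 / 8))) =44 / 85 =0.52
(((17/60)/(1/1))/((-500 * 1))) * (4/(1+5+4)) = -17/75000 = -0.00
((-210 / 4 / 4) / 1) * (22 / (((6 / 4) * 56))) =-55 / 16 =-3.44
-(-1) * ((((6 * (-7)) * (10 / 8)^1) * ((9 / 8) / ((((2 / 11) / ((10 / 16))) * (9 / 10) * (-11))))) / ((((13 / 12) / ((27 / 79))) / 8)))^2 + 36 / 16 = 2681.22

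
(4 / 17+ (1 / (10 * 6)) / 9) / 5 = 2177 / 45900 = 0.05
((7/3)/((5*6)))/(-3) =-7/270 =-0.03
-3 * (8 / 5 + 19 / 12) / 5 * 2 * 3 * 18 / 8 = -5157 / 200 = -25.78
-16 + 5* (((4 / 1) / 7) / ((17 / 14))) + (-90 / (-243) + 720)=324386 / 459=706.72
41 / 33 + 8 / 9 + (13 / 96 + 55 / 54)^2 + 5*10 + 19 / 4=478012499 / 8211456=58.21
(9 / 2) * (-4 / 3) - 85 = -91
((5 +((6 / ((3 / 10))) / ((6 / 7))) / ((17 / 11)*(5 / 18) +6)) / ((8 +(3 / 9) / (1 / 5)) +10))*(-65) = -2142075 / 75107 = -28.52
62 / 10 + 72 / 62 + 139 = 22686 / 155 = 146.36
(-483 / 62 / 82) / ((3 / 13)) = -2093 / 5084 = -0.41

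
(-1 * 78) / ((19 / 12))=-936 / 19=-49.26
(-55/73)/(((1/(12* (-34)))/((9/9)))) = 22440/73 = 307.40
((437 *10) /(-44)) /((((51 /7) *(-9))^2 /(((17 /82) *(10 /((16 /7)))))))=-3747275 /178855776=-0.02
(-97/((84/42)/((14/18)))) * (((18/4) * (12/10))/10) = -2037/100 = -20.37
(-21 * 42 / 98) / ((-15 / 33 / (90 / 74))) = 891 / 37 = 24.08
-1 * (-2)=2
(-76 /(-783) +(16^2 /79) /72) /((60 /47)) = 103259 /927855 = 0.11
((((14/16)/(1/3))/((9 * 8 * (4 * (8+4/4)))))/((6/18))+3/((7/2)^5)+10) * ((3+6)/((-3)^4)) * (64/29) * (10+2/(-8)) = 23.93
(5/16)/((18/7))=35/288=0.12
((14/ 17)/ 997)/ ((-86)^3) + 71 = 382708216605/ 5390256572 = 71.00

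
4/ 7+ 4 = 4.57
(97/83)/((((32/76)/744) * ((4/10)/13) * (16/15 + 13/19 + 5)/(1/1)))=244243575/24568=9941.53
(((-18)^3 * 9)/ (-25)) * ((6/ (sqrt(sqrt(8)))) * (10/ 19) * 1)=314928 * 2^(1/ 4)/ 95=3942.26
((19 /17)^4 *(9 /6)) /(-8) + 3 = 3618045 /1336336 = 2.71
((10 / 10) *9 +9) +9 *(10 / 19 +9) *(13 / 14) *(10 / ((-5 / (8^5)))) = -5217485.28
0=0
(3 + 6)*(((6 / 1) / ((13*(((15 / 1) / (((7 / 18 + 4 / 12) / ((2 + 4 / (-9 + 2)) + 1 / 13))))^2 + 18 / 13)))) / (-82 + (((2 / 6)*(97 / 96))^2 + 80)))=-26787511296 / 11911510555337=-0.00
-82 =-82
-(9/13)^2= -81/169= -0.48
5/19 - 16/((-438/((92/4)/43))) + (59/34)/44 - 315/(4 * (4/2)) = -39.05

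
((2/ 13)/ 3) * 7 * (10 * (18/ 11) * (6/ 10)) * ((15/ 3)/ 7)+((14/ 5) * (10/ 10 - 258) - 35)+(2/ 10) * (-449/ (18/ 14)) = -1057820/ 1287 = -821.93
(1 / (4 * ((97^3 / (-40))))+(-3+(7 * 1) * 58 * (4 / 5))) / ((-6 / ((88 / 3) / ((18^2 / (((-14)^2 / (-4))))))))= 237.93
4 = 4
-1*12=-12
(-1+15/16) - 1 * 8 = -8.06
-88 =-88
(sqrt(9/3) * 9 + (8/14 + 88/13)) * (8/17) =5344/1547 + 72 * sqrt(3)/17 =10.79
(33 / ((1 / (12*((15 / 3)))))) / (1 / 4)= 7920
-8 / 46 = -4 / 23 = -0.17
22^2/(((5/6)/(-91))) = -264264/5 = -52852.80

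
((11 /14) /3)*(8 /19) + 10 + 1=11.11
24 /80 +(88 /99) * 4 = 347 /90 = 3.86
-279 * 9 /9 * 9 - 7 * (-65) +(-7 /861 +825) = -151414 /123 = -1231.01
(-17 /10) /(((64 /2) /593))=-10081 /320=-31.50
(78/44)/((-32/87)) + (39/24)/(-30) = -51467/10560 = -4.87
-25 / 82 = -0.30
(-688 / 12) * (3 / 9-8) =3956 / 9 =439.56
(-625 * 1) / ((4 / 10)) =-3125 / 2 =-1562.50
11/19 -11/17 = -22/323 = -0.07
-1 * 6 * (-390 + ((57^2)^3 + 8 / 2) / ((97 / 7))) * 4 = -5761802230584 / 97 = -59400022995.71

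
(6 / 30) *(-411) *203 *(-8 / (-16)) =-83433 / 10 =-8343.30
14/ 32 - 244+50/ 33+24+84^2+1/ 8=3610505/ 528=6838.08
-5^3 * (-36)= 4500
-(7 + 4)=-11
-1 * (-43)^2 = -1849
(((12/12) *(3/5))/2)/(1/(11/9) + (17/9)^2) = 2673/39080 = 0.07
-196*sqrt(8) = -392*sqrt(2) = -554.37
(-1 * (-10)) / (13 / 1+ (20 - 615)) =-5 / 291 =-0.02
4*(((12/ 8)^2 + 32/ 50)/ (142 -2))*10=289/ 350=0.83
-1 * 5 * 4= -20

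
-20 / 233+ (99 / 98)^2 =2091553 / 2237732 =0.93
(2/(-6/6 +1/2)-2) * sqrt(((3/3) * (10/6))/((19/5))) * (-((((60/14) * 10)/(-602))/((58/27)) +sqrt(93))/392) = -10125 * sqrt(57)/227547572 +15 * sqrt(589)/3724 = 0.10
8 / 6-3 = -5 / 3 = -1.67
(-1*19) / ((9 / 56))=-1064 / 9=-118.22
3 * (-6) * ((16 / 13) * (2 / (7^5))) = -576 / 218491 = -0.00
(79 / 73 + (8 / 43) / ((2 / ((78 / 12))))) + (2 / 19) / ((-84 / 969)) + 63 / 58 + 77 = 50058980 / 637217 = 78.56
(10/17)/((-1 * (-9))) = 10/153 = 0.07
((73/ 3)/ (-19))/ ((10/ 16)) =-584/ 285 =-2.05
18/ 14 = 9/ 7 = 1.29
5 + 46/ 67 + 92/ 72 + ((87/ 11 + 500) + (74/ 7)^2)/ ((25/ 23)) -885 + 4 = -4939358063/ 16250850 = -303.94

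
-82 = -82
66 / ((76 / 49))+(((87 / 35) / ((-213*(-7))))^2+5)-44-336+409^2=1919619359003083 / 11498268950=166948.55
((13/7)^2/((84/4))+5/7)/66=452/33957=0.01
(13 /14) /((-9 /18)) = -13 /7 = -1.86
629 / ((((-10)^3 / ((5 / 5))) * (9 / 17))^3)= -0.00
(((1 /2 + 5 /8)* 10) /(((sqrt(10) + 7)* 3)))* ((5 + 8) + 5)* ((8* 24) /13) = 30240 /169-4320* sqrt(10) /169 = 98.10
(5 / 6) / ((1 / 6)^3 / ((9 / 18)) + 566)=90 / 61129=0.00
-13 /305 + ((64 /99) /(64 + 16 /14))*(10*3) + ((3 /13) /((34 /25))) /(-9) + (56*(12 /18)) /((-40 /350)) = -82775448101 /253577610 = -326.43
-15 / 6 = -5 / 2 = -2.50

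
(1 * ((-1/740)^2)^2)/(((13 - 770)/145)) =-29/45399676064000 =-0.00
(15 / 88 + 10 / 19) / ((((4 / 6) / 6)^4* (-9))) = -849285 / 1672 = -507.95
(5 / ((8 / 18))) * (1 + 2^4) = 765 / 4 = 191.25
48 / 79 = 0.61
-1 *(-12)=12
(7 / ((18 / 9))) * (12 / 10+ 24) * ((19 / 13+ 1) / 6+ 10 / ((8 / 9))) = 1028.43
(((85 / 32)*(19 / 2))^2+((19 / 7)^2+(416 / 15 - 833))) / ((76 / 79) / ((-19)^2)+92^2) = -728102679901 / 38247563182080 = -0.02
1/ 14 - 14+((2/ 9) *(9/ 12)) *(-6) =-209/ 14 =-14.93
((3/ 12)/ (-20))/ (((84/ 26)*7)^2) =-169/ 6914880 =-0.00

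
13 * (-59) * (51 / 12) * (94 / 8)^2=-28803151 / 64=-450049.23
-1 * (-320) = 320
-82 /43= -1.91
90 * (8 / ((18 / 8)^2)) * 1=1280 / 9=142.22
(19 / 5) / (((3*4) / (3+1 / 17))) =247 / 255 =0.97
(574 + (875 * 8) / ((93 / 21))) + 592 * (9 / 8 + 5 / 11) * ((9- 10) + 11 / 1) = 11505.55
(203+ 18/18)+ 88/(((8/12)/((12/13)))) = 4236/13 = 325.85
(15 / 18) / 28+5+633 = 107189 / 168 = 638.03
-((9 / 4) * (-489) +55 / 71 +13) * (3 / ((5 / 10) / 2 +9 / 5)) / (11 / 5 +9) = 23141925 / 163016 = 141.96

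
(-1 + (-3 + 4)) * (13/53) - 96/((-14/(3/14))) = 72/49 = 1.47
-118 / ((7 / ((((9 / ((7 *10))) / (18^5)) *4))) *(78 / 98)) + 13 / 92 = 33262913 / 235408680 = 0.14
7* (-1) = -7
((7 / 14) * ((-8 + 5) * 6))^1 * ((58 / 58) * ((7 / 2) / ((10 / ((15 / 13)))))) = -189 / 52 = -3.63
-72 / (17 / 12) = -864 / 17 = -50.82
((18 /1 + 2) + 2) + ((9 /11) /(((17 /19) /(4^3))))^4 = 11731099.70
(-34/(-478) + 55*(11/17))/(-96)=-36221/97512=-0.37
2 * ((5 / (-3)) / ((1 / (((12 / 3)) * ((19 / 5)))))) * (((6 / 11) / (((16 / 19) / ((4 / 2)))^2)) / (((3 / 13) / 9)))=-6079.57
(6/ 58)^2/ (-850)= -9/ 714850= -0.00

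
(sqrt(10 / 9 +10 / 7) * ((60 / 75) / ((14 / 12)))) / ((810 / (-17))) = -272 * sqrt(70) / 99225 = -0.02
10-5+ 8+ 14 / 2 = 20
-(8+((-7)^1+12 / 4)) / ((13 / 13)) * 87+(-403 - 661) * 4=-4604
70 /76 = 35 /38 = 0.92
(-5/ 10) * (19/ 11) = -19/ 22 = -0.86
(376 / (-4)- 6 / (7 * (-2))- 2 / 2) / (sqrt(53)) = -662 * sqrt(53) / 371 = -12.99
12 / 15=4 / 5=0.80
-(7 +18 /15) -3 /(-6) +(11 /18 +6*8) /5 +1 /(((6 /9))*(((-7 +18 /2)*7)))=2683 /1260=2.13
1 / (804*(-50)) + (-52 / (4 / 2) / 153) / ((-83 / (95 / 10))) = 3305567 / 170166600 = 0.02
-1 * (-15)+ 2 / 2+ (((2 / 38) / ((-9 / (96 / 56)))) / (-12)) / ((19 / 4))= 363892 / 22743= 16.00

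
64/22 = 2.91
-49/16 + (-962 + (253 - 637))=-21585/16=-1349.06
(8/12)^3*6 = 16/9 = 1.78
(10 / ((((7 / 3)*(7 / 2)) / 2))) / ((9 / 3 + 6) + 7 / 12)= 288 / 1127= 0.26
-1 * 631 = -631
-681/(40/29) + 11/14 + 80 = -412.94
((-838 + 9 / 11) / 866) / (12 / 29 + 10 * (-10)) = 267061 / 27511088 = 0.01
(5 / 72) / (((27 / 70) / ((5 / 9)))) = 875 / 8748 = 0.10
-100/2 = -50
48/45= 16/15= 1.07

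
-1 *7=-7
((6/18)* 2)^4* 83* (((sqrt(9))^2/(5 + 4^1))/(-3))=-1328/243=-5.47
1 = 1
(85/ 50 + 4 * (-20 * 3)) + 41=-1973/ 10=-197.30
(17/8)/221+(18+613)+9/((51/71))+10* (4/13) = 1143217/1768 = 646.62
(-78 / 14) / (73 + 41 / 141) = -0.08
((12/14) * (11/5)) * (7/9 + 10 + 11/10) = 11759/525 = 22.40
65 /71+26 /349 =24531 /24779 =0.99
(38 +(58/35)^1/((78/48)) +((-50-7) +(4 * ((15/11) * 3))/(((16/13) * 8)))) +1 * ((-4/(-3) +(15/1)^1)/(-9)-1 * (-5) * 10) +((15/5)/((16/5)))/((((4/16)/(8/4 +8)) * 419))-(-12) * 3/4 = 74208487679/1811890080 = 40.96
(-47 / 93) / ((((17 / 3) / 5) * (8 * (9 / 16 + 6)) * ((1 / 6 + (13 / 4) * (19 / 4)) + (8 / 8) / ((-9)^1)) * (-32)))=141 / 8230159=0.00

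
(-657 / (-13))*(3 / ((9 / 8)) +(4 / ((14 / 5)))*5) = 45114 / 91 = 495.76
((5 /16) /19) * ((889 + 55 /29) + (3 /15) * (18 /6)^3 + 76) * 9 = 1268847 /8816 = 143.93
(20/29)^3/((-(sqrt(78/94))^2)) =-376000/951171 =-0.40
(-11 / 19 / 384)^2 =121 / 53231616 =0.00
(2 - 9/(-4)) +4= 33/4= 8.25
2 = 2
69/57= 23/19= 1.21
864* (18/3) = 5184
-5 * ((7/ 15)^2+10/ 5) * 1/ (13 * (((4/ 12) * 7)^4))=-0.03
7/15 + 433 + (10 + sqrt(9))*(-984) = -185378/15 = -12358.53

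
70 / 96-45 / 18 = -85 / 48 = -1.77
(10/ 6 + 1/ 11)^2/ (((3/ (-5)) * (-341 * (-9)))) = -16820/ 10026423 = -0.00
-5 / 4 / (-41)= 5 / 164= 0.03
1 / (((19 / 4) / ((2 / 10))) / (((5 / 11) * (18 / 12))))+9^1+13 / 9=19700 / 1881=10.47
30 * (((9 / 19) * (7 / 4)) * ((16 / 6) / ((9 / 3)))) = 420 / 19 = 22.11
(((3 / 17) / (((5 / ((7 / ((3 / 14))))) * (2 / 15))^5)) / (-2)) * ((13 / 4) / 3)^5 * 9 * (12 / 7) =-14983011803851 / 26112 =-573797939.79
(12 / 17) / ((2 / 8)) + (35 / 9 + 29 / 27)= 3574 / 459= 7.79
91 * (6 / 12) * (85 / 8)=7735 / 16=483.44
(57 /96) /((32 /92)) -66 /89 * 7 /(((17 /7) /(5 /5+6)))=-5134147 /387328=-13.26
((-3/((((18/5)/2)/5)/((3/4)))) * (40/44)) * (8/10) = -50/11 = -4.55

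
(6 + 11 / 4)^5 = 52521875 / 1024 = 51290.89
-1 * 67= -67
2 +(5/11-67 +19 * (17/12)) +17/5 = -22591/660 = -34.23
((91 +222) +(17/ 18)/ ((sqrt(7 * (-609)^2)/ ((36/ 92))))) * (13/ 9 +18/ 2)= 799 * sqrt(7)/ 882441 +29422/ 9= 3269.11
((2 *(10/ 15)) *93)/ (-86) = -1.44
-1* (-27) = 27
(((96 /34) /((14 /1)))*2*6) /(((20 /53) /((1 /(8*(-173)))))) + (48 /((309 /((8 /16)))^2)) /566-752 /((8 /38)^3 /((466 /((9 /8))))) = -92853553111407404081 /2781419296005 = -33383515.12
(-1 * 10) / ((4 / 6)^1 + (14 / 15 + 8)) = -25 / 24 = -1.04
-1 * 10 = -10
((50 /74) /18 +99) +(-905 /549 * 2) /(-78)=99.08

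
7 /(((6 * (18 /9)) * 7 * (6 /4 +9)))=1 /126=0.01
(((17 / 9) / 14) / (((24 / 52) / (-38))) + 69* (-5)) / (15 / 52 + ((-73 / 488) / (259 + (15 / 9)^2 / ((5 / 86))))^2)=-1588400122374111904 / 1286666184373353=-1234.51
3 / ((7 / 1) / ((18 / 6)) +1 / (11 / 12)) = 0.88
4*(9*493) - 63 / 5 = 88677 / 5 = 17735.40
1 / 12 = 0.08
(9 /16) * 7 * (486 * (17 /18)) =28917 /16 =1807.31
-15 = -15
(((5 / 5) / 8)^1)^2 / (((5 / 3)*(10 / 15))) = 9 / 640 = 0.01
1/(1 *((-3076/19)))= -19/3076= -0.01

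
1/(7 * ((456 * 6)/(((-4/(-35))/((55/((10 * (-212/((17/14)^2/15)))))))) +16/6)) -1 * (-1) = 518593/519865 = 1.00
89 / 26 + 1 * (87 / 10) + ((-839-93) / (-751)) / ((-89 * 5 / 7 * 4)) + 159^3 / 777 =5834847848366 / 1125234565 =5185.45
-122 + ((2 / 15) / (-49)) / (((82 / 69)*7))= -8578453 / 70315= -122.00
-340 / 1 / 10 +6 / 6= -33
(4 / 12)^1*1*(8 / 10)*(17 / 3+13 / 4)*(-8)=-856 / 45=-19.02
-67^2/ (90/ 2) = -4489/ 45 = -99.76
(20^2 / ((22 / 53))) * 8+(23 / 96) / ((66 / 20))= 12211315 / 1584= 7709.16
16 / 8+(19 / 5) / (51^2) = 26029 / 13005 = 2.00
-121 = -121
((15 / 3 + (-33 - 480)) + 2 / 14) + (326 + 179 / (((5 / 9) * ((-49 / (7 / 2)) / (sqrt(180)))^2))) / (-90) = -2270123 / 4410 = -514.77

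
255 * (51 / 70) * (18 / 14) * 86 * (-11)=-11072457 / 49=-225968.51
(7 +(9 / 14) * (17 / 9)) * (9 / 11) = 1035 / 154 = 6.72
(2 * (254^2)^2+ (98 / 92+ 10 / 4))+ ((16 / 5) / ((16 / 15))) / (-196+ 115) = 5169594308143 / 621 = 8324628515.53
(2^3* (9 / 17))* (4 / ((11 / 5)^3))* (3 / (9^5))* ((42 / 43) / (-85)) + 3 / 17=2127854507 / 12057905673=0.18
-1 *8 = -8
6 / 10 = 3 / 5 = 0.60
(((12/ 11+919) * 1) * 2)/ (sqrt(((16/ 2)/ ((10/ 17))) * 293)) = 10121 * sqrt(24905)/ 54791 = 29.15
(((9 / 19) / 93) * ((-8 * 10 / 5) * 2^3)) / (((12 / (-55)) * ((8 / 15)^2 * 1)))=12375 / 1178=10.51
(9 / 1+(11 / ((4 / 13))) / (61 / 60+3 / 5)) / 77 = 3018 / 7469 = 0.40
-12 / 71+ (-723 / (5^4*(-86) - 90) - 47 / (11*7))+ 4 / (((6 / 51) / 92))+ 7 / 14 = 920627491881 / 294343280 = 3127.73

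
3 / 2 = 1.50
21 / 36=7 / 12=0.58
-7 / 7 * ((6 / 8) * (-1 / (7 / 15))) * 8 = 90 / 7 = 12.86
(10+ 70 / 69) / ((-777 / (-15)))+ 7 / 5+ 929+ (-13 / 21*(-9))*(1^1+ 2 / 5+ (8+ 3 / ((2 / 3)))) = 180149597 / 178710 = 1008.06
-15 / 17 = -0.88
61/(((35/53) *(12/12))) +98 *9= 34103/35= 974.37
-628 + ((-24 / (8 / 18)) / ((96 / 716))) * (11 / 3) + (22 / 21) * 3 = -58845 / 28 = -2101.61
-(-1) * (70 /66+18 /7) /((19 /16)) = 13424 /4389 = 3.06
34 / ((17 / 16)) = 32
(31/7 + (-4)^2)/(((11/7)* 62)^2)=91/42284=0.00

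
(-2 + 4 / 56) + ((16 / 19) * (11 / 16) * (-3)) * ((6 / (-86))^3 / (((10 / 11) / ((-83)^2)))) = 134349084 / 52872155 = 2.54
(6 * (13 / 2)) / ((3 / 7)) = 91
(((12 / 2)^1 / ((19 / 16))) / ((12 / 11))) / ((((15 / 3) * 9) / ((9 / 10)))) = 44 / 475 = 0.09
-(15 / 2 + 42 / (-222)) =-541 / 74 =-7.31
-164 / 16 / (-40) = 41 / 160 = 0.26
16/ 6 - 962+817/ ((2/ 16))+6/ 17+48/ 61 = 17352556/ 3111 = 5577.81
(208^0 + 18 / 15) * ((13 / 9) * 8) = 1144 / 45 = 25.42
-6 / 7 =-0.86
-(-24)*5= 120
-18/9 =-2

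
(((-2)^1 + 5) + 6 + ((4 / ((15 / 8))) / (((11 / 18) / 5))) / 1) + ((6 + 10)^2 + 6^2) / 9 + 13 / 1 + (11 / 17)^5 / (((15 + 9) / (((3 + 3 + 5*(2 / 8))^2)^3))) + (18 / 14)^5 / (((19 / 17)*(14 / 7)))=1117572322398377315759 / 1470867450846216192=759.80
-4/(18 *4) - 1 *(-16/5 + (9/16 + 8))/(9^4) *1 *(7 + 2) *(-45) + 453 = 195815/432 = 453.28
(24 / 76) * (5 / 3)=10 / 19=0.53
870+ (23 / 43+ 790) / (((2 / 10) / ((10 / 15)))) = 150720 / 43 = 3505.12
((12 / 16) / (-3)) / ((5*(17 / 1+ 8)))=-1 / 500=-0.00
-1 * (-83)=83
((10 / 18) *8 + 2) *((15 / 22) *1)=145 / 33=4.39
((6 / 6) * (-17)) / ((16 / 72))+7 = -139 / 2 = -69.50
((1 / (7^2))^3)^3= 1 / 1628413597910449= 0.00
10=10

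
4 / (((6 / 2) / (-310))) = -1240 / 3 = -413.33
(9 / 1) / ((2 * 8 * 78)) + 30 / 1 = 12483 / 416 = 30.01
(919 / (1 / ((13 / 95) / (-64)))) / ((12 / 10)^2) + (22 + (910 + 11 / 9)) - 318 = 8957411 / 14592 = 613.86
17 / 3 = 5.67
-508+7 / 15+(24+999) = 7732 / 15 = 515.47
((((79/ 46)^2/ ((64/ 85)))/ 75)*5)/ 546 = 106097/ 221824512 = 0.00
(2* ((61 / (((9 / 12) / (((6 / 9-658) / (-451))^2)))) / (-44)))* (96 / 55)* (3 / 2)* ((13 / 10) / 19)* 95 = -133.65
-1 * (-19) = 19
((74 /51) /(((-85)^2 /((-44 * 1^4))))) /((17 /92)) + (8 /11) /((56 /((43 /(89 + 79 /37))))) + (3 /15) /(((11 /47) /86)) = 73.45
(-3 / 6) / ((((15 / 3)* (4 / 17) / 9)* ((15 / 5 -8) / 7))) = 1071 / 200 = 5.36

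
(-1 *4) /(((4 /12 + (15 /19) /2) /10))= -4560 /83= -54.94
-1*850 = -850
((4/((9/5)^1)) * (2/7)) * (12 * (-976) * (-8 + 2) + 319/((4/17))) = 2865110/63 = 45477.94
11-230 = -219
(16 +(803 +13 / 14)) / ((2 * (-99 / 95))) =-1090505 / 2772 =-393.40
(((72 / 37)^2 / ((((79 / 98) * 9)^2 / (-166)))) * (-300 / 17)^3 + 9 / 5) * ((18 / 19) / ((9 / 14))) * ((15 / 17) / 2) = 578542387370160906 / 13558352386171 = 42670.55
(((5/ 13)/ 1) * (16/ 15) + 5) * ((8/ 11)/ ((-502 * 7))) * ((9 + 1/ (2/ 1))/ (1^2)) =-8018/ 753753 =-0.01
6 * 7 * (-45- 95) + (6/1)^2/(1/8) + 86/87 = -486418/87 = -5591.01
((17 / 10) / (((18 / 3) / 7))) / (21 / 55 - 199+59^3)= 1309 / 135419052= 0.00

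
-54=-54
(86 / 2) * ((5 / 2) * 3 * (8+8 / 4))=3225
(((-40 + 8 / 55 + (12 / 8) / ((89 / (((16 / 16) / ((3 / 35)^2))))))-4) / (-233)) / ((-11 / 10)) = -1220633 / 7527531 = -0.16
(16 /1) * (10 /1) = 160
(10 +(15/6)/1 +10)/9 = 5/2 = 2.50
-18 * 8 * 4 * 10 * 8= -46080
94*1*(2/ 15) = 188/ 15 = 12.53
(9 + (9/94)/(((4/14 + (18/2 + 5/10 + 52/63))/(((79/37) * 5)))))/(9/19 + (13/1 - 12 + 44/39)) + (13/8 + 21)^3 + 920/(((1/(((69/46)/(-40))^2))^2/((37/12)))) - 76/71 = 269665390216055841603/23279212703744000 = 11583.96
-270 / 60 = -9 / 2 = -4.50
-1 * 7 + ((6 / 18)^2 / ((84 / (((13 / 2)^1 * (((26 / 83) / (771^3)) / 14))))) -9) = -6441856413938903 / 402616025871192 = -16.00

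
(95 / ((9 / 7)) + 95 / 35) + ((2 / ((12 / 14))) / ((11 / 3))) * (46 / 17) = 922748 / 11781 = 78.33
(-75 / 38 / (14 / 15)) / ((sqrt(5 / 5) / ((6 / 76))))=-3375 / 20216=-0.17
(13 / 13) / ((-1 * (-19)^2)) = -1 / 361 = -0.00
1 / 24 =0.04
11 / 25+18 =461 / 25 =18.44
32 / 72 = 4 / 9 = 0.44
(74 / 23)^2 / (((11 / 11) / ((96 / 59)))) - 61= -1378175 / 31211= -44.16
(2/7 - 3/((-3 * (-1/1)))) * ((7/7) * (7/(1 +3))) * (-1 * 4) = 5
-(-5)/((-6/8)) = -20/3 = -6.67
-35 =-35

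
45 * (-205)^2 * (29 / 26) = 54842625 / 26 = 2109331.73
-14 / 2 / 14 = -1 / 2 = -0.50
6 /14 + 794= 5561 /7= 794.43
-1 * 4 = -4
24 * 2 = 48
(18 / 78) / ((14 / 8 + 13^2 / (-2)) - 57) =-12 / 7267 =-0.00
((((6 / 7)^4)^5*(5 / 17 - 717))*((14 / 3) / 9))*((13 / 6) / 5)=-7149459847388332032 / 968906090756717155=-7.38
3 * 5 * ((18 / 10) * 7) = 189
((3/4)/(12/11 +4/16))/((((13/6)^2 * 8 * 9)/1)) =33/19942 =0.00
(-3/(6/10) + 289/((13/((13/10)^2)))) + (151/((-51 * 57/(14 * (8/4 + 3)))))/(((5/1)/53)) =-1736101/290700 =-5.97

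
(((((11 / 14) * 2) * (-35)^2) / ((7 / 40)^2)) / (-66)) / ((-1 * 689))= 20000 / 14469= 1.38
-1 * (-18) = 18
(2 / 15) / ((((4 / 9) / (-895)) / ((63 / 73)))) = -231.72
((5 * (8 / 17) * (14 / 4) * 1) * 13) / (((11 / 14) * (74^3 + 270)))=12740 / 37913689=0.00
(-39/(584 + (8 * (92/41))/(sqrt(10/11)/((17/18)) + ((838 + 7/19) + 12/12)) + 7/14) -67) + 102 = 1622221780521171225673/46437718953435239429 -65001729312 * sqrt(110)/232188594767176197145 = 34.93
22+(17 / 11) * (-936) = -15670 / 11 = -1424.55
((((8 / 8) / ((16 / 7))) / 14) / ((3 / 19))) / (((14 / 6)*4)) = 19 / 896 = 0.02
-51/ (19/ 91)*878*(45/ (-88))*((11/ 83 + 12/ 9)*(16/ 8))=321518.40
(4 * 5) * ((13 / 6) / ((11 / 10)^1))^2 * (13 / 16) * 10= 1373125 / 2178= 630.45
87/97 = 0.90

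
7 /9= 0.78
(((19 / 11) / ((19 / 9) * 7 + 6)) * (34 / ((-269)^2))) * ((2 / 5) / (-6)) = -114 / 43778405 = -0.00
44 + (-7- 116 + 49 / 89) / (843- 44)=3117986 / 71111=43.85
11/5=2.20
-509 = -509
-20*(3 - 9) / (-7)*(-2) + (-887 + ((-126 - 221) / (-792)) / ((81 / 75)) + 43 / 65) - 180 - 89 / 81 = -1032.75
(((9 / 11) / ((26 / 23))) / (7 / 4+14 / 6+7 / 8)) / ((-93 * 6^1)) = -138 / 527527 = -0.00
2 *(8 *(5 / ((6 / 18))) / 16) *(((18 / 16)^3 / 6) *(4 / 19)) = 3645 / 4864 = 0.75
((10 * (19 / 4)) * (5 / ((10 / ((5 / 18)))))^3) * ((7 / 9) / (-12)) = -83125 / 10077696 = -0.01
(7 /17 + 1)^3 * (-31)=-428544 /4913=-87.23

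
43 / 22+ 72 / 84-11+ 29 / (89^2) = -9983915 / 1219834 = -8.18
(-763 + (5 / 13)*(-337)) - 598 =-19378 / 13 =-1490.62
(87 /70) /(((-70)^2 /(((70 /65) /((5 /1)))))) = 87 /1592500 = 0.00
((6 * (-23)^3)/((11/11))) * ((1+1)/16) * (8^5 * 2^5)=-9568518144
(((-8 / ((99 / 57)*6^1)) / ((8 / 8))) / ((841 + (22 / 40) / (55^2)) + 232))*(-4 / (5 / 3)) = 0.00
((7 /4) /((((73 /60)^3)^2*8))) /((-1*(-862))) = 5103000000 /65225051530559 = 0.00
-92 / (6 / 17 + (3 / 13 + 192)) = -20332 / 42561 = -0.48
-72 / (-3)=24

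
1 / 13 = 0.08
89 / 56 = 1.59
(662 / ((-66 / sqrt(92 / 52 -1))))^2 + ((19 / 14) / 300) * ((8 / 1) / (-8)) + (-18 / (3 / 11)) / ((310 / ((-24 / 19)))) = 906526651991 / 11673862200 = 77.65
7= 7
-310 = -310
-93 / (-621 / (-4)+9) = -0.57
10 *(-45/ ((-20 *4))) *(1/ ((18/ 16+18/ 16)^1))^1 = 2.50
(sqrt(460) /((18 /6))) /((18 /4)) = 4* sqrt(115) /27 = 1.59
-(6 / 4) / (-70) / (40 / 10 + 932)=1 / 43680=0.00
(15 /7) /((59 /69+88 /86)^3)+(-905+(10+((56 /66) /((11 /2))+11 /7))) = -392734809854993735 /439816779560697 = -892.95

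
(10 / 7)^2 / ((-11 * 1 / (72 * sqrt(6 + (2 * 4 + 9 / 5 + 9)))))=-2880 * sqrt(155) / 539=-66.52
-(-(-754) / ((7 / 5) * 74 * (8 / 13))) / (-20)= 4901 / 8288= 0.59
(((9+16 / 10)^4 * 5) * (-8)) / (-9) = 63123848 / 1125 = 56110.09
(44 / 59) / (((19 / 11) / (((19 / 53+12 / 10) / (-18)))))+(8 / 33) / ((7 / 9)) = 957122 / 3489255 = 0.27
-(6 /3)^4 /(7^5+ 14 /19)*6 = -608 /106449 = -0.01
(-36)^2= 1296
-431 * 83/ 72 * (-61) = 2182153/ 72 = 30307.68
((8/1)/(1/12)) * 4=384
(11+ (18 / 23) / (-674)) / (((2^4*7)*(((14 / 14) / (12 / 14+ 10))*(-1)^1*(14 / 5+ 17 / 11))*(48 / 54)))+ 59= 42643916827 / 726175688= 58.72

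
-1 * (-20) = 20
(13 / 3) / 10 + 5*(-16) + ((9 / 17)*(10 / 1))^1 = -37879 / 510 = -74.27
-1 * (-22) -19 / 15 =311 / 15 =20.73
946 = 946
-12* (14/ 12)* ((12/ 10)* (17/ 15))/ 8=-119/ 50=-2.38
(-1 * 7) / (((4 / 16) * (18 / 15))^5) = -700000 / 243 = -2880.66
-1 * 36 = -36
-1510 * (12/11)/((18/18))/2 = -823.64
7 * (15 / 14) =15 / 2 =7.50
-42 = -42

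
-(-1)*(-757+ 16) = -741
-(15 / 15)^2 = -1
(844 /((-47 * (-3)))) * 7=5908 /141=41.90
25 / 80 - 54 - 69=-1963 / 16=-122.69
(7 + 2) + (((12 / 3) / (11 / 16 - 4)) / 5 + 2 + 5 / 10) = 5967 / 530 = 11.26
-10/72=-5/36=-0.14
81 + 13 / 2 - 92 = -9 / 2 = -4.50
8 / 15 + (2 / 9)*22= 244 / 45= 5.42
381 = 381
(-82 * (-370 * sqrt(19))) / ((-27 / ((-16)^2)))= -7767040 * sqrt(19) / 27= -1253916.39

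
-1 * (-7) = 7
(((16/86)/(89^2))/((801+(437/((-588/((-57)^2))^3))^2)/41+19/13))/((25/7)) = 1692199896577835008/34108727101216045911916281734375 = 0.00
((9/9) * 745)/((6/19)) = 14155/6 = 2359.17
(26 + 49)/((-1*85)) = -15/17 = -0.88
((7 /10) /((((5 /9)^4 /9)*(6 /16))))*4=2204496 /3125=705.44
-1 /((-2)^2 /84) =-21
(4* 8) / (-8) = -4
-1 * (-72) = 72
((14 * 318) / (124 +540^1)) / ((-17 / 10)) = -5565 / 1411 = -3.94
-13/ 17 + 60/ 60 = 4/ 17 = 0.24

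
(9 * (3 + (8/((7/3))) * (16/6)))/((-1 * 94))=-765/658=-1.16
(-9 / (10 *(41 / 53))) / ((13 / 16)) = -3816 / 2665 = -1.43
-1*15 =-15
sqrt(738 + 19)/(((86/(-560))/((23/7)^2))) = -21160 * sqrt(757)/301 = -1934.18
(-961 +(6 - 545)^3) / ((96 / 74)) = -120706163.75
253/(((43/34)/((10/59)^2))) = 860200/149683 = 5.75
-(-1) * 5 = 5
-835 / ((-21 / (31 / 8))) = 25885 / 168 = 154.08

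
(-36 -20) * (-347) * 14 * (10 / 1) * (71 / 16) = 12072130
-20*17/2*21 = -3570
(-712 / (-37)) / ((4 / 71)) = 12638 / 37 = 341.57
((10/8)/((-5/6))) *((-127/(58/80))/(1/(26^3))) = 133929120/29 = 4618245.52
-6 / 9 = -2 / 3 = -0.67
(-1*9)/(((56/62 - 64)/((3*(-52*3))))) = -66.75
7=7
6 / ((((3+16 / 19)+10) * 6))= 19 / 263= 0.07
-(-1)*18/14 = 9/7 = 1.29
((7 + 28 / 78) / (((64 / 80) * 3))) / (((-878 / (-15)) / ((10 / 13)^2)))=179375 / 5786898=0.03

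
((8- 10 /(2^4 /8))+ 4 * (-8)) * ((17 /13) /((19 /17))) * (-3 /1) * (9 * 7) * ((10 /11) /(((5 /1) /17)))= 53856306 /2717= 19821.97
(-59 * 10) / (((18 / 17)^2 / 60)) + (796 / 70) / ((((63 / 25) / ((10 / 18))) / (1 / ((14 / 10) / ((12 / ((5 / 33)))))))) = -291111250 / 9261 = -31434.11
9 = 9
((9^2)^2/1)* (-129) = -846369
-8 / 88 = -1 / 11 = -0.09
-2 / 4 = -1 / 2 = -0.50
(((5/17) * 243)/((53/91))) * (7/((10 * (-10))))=-8.59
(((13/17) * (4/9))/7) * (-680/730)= -208/4599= -0.05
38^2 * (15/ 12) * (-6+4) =-3610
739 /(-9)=-739 /9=-82.11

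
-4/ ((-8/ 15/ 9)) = 135/ 2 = 67.50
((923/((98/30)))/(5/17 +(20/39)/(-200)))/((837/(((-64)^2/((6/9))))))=20887859200/2936227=7113.84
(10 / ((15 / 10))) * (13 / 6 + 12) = 850 / 9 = 94.44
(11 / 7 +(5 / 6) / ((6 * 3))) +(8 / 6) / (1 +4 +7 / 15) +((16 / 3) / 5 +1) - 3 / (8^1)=1101379 / 309960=3.55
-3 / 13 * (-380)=1140 / 13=87.69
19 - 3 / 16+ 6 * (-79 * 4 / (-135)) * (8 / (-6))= 187 / 2160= 0.09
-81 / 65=-1.25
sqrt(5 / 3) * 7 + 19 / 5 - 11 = -36 / 5 + 7 * sqrt(15) / 3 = 1.84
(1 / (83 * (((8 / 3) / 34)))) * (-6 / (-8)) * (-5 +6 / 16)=-5661 / 10624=-0.53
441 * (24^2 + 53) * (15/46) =4160835/46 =90452.93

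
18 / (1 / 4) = 72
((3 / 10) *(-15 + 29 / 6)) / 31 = -61 / 620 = -0.10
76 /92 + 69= 1606 /23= 69.83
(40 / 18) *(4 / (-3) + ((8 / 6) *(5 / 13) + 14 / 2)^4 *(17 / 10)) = 250520035474 / 20820969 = 12032.10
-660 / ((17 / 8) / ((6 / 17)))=-31680 / 289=-109.62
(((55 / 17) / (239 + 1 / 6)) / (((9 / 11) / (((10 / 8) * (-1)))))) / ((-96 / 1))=605 / 2810304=0.00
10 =10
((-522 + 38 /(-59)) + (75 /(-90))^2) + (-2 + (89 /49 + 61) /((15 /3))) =-266115233 /520380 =-511.39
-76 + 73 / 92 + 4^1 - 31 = -9403 / 92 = -102.21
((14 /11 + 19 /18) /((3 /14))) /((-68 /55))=-16135 /1836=-8.79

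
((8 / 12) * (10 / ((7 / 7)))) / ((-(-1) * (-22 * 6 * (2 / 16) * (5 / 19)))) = -152 / 99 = -1.54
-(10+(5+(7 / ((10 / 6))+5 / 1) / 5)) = -421 / 25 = -16.84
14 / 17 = 0.82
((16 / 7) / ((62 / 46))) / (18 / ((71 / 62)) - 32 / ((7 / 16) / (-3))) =0.01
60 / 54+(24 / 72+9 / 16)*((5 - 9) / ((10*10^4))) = 3999871 / 3600000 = 1.11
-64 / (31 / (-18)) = 1152 / 31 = 37.16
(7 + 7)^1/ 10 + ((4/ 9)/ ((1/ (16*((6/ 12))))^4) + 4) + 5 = 1830.84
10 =10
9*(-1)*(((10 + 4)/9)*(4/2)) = -28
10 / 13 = 0.77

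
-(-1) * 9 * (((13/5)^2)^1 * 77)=117117/25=4684.68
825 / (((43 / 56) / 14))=646800 / 43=15041.86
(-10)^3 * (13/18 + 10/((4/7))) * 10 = -1640000/9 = -182222.22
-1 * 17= -17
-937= -937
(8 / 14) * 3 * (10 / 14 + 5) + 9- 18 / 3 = 627 / 49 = 12.80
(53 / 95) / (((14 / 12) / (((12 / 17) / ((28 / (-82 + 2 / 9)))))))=-0.99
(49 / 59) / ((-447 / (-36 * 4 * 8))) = 18816 / 8791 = 2.14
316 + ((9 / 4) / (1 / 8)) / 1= 334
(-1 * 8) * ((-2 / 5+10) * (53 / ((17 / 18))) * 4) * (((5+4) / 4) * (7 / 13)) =-23079168 / 1105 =-20886.12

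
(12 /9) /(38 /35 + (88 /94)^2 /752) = 14535220 /11848527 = 1.23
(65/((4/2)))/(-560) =-13/224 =-0.06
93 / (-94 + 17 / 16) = -1488 / 1487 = -1.00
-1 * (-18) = 18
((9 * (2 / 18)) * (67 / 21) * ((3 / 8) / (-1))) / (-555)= 67 / 31080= 0.00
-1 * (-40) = 40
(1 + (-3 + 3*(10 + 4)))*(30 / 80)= 15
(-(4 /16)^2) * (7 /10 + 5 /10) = -3 /40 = -0.08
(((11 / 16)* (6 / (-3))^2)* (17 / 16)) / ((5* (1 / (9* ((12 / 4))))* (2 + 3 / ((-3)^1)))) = 5049 / 320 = 15.78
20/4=5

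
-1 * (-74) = 74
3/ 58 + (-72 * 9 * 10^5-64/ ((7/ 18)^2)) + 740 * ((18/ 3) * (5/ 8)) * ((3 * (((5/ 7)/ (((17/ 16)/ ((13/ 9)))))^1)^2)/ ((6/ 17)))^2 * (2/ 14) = -39909101172866493209/ 616119308658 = -64774956.10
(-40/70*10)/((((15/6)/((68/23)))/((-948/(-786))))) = -171904/21091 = -8.15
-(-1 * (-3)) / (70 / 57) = -171 / 70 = -2.44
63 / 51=21 / 17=1.24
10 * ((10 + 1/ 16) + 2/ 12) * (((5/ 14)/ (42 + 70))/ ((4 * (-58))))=-12275/ 8730624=-0.00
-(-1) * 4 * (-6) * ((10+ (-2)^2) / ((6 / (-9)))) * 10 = 5040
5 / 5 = 1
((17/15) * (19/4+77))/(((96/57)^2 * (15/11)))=7358263/307200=23.95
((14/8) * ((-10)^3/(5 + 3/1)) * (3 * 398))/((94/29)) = -80579.12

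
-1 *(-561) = 561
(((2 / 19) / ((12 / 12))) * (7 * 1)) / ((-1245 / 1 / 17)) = -238 / 23655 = -0.01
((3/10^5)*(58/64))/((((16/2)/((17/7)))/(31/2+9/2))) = 1479/8960000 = 0.00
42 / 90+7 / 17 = 224 / 255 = 0.88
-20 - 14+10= -24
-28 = -28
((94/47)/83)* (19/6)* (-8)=-152/249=-0.61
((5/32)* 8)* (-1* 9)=-45/4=-11.25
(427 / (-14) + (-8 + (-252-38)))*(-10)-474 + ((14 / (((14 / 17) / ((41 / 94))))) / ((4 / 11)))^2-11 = 454635689 / 141376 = 3215.79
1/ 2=0.50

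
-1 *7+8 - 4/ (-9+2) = 11/ 7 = 1.57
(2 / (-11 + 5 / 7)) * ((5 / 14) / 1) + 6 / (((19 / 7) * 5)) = 2549 / 6840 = 0.37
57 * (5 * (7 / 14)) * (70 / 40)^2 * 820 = 2862825 / 8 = 357853.12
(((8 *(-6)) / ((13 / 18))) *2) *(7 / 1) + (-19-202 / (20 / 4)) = -64341 / 65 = -989.86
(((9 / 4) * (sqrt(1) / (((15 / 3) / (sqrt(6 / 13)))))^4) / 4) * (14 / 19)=567 / 4013750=0.00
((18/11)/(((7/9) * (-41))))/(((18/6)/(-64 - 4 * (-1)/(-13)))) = 4104/3731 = 1.10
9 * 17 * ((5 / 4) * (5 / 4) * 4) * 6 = 11475 / 2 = 5737.50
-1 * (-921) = 921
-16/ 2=-8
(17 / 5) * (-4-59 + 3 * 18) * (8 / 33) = -408 / 55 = -7.42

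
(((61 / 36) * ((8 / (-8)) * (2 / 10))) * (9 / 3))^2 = 3721 / 3600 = 1.03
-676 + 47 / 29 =-19557 / 29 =-674.38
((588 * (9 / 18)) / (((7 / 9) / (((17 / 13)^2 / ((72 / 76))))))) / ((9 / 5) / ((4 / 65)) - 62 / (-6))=72828 / 4225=17.24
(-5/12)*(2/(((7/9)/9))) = -9.64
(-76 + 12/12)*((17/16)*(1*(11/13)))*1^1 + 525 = 95175/208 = 457.57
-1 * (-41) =41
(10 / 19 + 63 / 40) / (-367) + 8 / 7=2220181 / 1952440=1.14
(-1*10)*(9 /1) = -90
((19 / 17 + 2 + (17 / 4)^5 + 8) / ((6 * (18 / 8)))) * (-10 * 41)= -4987876525 / 117504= -42448.57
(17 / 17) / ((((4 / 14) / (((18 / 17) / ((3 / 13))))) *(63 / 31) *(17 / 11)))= 4433 / 867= 5.11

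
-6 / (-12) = 1 / 2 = 0.50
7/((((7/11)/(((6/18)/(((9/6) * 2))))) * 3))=11/27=0.41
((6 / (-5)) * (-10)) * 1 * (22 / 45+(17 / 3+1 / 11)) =74.96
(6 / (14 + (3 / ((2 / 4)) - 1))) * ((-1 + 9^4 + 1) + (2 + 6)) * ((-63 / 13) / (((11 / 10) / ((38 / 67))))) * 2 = -99323280 / 9581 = -10366.69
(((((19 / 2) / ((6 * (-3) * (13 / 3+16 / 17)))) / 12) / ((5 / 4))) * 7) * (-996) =187663 / 4035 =46.51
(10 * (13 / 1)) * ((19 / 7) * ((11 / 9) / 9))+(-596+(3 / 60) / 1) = -6214673 / 11340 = -548.03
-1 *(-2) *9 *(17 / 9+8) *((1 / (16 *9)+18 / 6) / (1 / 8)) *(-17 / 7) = -655129 / 63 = -10398.87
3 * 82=246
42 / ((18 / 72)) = 168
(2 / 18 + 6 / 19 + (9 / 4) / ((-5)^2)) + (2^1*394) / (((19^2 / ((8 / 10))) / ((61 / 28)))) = 9827827 / 2274300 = 4.32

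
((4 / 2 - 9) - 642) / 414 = -649 / 414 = -1.57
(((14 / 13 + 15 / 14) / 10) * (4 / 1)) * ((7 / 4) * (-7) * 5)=-2737 / 52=-52.63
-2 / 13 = -0.15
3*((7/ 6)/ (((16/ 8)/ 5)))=35/ 4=8.75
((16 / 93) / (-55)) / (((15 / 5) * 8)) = -2 / 15345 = -0.00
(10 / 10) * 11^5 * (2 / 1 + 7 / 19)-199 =7243514 / 19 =381237.58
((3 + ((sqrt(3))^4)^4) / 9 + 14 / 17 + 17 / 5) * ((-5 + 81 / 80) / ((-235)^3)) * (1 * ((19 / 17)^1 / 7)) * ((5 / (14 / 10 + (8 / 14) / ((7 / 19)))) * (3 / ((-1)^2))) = 7936267339 / 43387008762000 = 0.00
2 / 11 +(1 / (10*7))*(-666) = -3593 / 385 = -9.33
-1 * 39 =-39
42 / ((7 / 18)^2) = 1944 / 7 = 277.71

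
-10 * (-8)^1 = 80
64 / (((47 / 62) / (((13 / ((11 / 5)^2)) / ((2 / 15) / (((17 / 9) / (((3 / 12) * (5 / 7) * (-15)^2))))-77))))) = -306924800 / 100381237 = -3.06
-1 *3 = -3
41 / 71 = 0.58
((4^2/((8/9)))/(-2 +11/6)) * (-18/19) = 1944/19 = 102.32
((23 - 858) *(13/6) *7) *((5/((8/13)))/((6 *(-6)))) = 4939025/1728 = 2858.23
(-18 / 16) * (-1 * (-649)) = -730.12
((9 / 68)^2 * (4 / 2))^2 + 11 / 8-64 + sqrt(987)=-334745607 / 5345344 + sqrt(987)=-31.21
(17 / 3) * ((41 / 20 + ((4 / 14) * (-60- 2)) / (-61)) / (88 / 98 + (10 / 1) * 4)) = 2378453 / 7334640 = 0.32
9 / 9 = 1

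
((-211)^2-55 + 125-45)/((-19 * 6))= -22273/57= -390.75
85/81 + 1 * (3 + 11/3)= 625/81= 7.72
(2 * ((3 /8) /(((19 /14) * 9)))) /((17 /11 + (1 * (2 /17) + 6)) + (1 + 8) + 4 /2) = 1309 /397860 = 0.00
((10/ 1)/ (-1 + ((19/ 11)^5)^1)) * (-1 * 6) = -2415765/ 578762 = -4.17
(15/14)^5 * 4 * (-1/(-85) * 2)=151875/1142876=0.13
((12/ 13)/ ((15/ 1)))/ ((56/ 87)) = 87/ 910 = 0.10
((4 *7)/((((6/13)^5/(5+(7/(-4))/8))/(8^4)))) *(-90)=-7069418720/3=-2356472906.67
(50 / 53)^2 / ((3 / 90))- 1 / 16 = 1197191 / 44944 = 26.64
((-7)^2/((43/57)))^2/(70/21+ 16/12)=3343221/3698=904.06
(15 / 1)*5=75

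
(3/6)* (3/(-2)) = -3/4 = -0.75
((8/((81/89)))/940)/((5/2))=356/95175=0.00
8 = 8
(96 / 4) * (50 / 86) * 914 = 548400 / 43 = 12753.49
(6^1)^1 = 6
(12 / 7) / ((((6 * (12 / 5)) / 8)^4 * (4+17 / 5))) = 12500 / 566433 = 0.02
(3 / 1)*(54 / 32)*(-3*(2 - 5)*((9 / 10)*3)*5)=19683 / 32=615.09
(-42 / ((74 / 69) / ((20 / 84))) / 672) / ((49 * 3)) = -115 / 1218336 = -0.00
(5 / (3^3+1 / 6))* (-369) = -11070 / 163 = -67.91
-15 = -15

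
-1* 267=-267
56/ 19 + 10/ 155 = 1774/ 589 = 3.01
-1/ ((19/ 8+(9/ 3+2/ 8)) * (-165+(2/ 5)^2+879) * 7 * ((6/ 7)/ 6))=-20/ 80343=-0.00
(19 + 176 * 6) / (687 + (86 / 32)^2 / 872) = 239974400 / 153362233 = 1.56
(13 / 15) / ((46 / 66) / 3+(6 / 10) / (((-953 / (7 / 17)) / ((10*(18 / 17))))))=9088761 / 2407595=3.78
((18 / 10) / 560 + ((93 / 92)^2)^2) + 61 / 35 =34981192559 / 12536876800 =2.79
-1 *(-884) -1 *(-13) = 897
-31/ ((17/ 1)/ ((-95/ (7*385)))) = 589/ 9163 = 0.06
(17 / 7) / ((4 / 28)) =17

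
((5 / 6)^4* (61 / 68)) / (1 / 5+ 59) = 190625 / 26085888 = 0.01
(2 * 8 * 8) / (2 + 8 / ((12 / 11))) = 96 / 7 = 13.71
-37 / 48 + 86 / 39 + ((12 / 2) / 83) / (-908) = 16861759 / 11756784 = 1.43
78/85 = 0.92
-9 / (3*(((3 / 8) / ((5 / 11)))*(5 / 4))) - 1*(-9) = 67 / 11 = 6.09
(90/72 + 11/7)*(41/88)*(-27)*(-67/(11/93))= 544919643/27104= 20104.77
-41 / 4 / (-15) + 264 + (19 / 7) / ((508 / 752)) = 14332529 / 53340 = 268.70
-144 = -144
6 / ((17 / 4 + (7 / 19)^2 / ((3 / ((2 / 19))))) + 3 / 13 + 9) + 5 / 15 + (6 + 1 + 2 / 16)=2736974143 / 346309752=7.90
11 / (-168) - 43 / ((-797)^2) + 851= 90807565789 / 106715112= 850.93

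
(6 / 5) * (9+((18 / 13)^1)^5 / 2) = 25718526 / 1856465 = 13.85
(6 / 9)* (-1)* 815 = -1630 / 3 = -543.33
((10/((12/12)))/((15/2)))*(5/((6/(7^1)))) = 70/9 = 7.78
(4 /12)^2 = 1 /9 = 0.11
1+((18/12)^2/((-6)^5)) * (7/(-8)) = 27655/27648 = 1.00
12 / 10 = 6 / 5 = 1.20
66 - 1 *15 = 51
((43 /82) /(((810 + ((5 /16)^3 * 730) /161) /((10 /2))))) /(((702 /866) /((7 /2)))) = 10743609856 /768840052851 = 0.01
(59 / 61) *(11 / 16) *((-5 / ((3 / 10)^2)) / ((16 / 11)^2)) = -9816125 / 562176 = -17.46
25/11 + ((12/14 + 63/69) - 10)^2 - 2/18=69.89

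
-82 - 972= -1054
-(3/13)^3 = -27/2197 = -0.01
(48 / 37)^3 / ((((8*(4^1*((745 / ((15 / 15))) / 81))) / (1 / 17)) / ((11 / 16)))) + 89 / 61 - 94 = -3621370043209 / 39132734945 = -92.54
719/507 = 1.42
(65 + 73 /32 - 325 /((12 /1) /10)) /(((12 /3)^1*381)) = -19541 /146304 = -0.13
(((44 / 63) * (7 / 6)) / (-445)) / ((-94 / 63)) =77 / 62745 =0.00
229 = 229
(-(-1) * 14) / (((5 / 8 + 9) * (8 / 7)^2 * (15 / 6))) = 49 / 110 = 0.45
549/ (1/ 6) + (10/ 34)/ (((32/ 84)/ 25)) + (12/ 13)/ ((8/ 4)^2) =5858325/ 1768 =3313.53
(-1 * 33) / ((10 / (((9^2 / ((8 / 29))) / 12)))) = -25839 / 320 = -80.75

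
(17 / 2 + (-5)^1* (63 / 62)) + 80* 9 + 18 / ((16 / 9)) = 181919 / 248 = 733.54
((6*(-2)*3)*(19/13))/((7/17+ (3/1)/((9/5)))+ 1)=-34884/2041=-17.09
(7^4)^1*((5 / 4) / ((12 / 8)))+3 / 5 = 60043 / 30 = 2001.43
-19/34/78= -19/2652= -0.01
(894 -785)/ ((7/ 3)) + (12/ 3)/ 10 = 1649/ 35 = 47.11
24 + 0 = 24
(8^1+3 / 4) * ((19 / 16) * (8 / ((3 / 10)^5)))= 8312500 / 243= 34207.82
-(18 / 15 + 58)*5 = -296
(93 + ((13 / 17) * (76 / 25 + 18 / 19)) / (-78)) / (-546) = -1125989 / 6613425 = -0.17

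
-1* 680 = -680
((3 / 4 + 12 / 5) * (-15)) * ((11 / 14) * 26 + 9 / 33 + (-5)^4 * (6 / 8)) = -23126.57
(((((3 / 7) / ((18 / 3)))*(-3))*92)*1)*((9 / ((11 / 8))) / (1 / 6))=-59616 / 77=-774.23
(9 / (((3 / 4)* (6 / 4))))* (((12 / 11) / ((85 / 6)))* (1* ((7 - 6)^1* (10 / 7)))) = 1152 / 1309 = 0.88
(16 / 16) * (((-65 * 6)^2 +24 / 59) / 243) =2991308 / 4779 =625.93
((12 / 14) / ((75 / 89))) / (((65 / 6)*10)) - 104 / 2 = -2956966 / 56875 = -51.99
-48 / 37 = -1.30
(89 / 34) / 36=89 / 1224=0.07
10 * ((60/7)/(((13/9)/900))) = 4860000/91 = 53406.59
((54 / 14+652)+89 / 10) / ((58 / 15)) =171.92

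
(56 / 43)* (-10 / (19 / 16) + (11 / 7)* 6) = 1072 / 817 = 1.31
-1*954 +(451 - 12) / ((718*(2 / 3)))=-1368627 / 1436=-953.08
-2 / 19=-0.11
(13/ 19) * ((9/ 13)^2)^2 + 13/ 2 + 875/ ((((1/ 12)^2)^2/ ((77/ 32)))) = 3644915829781/ 83486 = 43659006.66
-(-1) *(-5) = -5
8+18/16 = 73/8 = 9.12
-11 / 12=-0.92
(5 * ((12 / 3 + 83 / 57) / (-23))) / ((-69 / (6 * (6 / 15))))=1244 / 30153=0.04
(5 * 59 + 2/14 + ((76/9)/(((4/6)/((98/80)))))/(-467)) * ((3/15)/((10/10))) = 57882803/980700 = 59.02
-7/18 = -0.39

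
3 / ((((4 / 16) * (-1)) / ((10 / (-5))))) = 24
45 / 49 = 0.92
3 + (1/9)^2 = 244/81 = 3.01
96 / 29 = 3.31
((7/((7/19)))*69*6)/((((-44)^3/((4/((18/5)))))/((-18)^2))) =-33.24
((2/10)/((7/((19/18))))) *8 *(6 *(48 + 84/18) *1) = 24016/315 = 76.24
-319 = -319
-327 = -327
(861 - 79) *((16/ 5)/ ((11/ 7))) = 87584/ 55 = 1592.44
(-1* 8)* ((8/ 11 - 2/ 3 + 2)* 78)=-14144/ 11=-1285.82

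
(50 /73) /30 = 5 /219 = 0.02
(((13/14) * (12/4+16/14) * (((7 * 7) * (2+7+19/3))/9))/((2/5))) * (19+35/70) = 15655.97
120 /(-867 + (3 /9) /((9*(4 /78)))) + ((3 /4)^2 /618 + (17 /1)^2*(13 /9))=193025588467 /462550752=417.31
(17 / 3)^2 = 289 / 9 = 32.11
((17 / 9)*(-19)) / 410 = -323 / 3690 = -0.09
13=13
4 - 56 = -52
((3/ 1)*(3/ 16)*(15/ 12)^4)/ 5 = 1125/ 4096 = 0.27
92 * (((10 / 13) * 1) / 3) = 920 / 39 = 23.59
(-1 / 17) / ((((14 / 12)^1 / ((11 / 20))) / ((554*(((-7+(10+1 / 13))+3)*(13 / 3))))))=-240713 / 595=-404.56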